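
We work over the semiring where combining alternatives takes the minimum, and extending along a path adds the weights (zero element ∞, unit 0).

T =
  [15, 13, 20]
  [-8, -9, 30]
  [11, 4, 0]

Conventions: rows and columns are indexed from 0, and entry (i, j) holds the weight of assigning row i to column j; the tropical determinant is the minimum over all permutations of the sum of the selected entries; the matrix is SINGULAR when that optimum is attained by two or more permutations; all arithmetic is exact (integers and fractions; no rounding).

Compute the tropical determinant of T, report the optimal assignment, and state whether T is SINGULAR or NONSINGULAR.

σ = (0, 1, 2): 15 + (-9) + 0 = 6
σ = (0, 2, 1): 15 + 30 + 4 = 49
σ = (1, 0, 2): 13 + (-8) + 0 = 5
σ = (1, 2, 0): 13 + 30 + 11 = 54
σ = (2, 0, 1): 20 + (-8) + 4 = 16
σ = (2, 1, 0): 20 + (-9) + 11 = 22
Optimal value attained by: σ = (1, 0, 2).
Answer: det⊕(T) = 5; verdict: NONSINGULAR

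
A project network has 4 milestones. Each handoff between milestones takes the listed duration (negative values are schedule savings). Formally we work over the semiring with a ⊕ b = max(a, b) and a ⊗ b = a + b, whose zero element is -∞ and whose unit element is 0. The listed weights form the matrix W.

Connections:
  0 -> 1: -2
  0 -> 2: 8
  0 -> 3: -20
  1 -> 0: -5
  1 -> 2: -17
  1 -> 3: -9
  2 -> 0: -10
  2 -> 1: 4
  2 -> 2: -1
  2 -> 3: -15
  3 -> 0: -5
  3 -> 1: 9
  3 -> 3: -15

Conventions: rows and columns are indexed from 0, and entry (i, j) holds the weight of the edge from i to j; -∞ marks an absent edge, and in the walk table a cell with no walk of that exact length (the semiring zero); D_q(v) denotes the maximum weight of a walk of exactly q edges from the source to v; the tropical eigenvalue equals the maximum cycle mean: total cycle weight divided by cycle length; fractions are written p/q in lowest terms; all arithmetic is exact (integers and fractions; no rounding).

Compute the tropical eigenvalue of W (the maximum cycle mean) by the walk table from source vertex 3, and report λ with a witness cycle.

q=0: [-∞, -∞, -∞, 0]
q=1: [-5, 9, -∞, -15]
q=2: [4, -6, 3, 0]
q=3: [-5, 9, 12, -12]
q=4: [4, 16, 11, 0]
Optimal cycle mean attained by: cycle 0->2->1->0, total 8 + 4 + (-5), length 3.
Answer: λ = 7/3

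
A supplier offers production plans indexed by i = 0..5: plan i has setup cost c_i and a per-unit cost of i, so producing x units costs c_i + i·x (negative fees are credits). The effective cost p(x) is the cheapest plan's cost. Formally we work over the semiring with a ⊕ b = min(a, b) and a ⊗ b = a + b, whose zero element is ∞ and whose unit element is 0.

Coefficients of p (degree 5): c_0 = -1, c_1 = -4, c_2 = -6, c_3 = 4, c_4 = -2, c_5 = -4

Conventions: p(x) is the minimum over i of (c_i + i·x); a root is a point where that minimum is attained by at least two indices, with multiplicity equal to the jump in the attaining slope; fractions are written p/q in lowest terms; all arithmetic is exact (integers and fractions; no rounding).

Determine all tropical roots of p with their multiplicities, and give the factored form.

hull edge (i=0, c=-1) to (i=1, c=-4): slope -3, span 1
hull edge (i=1, c=-4) to (i=2, c=-6): slope -2, span 1
hull edge (i=2, c=-6) to (i=5, c=-4): slope 2/3, span 3
Factored form: p(x) = -4 ⊗ (x ⊕ (-2/3)) ⊗ (x ⊕ (-2/3)) ⊗ (x ⊕ (-2/3)) ⊗ (x ⊕ 2) ⊗ (x ⊕ 3)
Answer: roots = -2/3 (mult 3), 2 (mult 1), 3 (mult 1)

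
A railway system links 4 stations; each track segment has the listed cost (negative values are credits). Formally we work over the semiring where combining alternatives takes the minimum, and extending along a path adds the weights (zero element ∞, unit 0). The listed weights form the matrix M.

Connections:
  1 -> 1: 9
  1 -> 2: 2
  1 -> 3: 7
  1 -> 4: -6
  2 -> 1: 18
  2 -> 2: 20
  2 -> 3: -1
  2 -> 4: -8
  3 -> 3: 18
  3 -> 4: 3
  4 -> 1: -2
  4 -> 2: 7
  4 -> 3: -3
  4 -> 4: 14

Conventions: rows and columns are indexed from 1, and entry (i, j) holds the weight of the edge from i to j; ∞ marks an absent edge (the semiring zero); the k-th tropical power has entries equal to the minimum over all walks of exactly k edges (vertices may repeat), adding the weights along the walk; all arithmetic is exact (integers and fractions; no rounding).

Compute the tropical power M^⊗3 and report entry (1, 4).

M^⊗2:
  [-8, 1, -9, -6]
  [-10, -1, -11, 2]
  [1, 10, 0, 17]
  [7, 0, 5, -8]
M^⊗3:
  [-8, -6, -9, -14]
  [-1, -8, -3, -16]
  [10, 3, 8, -5]
  [-10, -1, -11, -8]
Key observation: the optimum is the walk 1->4->1->4, with weight (-6) + (-2) + (-6) = -14.
Optimal value attained by: walk 1->4->1->4.
Answer: (M^⊗3)[1][4] = -14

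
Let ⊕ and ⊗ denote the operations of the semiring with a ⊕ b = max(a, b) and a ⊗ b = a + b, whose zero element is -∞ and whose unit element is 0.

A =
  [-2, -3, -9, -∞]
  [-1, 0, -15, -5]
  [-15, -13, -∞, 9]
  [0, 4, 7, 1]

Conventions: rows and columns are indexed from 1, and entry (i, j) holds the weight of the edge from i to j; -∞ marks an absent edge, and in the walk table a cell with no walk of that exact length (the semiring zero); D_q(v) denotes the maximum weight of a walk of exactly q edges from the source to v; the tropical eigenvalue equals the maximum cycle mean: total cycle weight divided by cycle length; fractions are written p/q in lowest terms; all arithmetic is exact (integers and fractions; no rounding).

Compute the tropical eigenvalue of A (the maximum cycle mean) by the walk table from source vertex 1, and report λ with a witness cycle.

q=0: [0, -∞, -∞, -∞]
q=1: [-2, -3, -9, -∞]
q=2: [-4, -3, -11, 0]
q=3: [0, 4, 7, 1]
q=4: [3, 5, 8, 16]
Optimal cycle mean attained by: cycle 3->4->3, total 9 + 7, length 2.
Answer: λ = 8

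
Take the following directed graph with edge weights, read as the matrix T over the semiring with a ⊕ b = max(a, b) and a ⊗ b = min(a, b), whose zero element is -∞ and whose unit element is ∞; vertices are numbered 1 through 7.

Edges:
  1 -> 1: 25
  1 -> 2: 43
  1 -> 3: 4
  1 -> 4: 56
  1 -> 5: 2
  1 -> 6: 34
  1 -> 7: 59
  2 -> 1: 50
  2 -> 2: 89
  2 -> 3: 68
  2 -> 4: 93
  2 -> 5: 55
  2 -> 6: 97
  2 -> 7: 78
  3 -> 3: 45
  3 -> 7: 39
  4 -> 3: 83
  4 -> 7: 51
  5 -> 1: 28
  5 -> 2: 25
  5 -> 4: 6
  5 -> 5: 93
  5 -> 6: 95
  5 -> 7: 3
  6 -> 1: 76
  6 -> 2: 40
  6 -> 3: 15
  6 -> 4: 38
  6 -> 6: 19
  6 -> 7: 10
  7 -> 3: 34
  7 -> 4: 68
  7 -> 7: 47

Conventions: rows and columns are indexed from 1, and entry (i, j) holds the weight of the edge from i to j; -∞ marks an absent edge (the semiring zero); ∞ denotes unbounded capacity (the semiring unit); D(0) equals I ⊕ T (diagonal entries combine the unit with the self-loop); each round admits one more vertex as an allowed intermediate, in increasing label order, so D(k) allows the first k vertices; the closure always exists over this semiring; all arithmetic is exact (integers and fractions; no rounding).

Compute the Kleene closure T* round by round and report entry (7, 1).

D(0):
  [∞, 43, 4, 56, 2, 34, 59]
  [50, ∞, 68, 93, 55, 97, 78]
  [-∞, -∞, ∞, -∞, -∞, -∞, 39]
  [-∞, -∞, 83, ∞, -∞, -∞, 51]
  [28, 25, -∞, 6, ∞, 95, 3]
  [76, 40, 15, 38, -∞, ∞, 10]
  [-∞, -∞, 34, 68, -∞, -∞, ∞]
D(1):
  [∞, 43, 4, 56, 2, 34, 59]
  [50, ∞, 68, 93, 55, 97, 78]
  [-∞, -∞, ∞, -∞, -∞, -∞, 39]
  [-∞, -∞, 83, ∞, -∞, -∞, 51]
  [28, 28, 4, 28, ∞, 95, 28]
  [76, 43, 15, 56, 2, ∞, 59]
  [-∞, -∞, 34, 68, -∞, -∞, ∞]
D(2):
  [∞, 43, 43, 56, 43, 43, 59]
  [50, ∞, 68, 93, 55, 97, 78]
  [-∞, -∞, ∞, -∞, -∞, -∞, 39]
  [-∞, -∞, 83, ∞, -∞, -∞, 51]
  [28, 28, 28, 28, ∞, 95, 28]
  [76, 43, 43, 56, 43, ∞, 59]
  [-∞, -∞, 34, 68, -∞, -∞, ∞]
D(3):
  [∞, 43, 43, 56, 43, 43, 59]
  [50, ∞, 68, 93, 55, 97, 78]
  [-∞, -∞, ∞, -∞, -∞, -∞, 39]
  [-∞, -∞, 83, ∞, -∞, -∞, 51]
  [28, 28, 28, 28, ∞, 95, 28]
  [76, 43, 43, 56, 43, ∞, 59]
  [-∞, -∞, 34, 68, -∞, -∞, ∞]
D(4):
  [∞, 43, 56, 56, 43, 43, 59]
  [50, ∞, 83, 93, 55, 97, 78]
  [-∞, -∞, ∞, -∞, -∞, -∞, 39]
  [-∞, -∞, 83, ∞, -∞, -∞, 51]
  [28, 28, 28, 28, ∞, 95, 28]
  [76, 43, 56, 56, 43, ∞, 59]
  [-∞, -∞, 68, 68, -∞, -∞, ∞]
D(5):
  [∞, 43, 56, 56, 43, 43, 59]
  [50, ∞, 83, 93, 55, 97, 78]
  [-∞, -∞, ∞, -∞, -∞, -∞, 39]
  [-∞, -∞, 83, ∞, -∞, -∞, 51]
  [28, 28, 28, 28, ∞, 95, 28]
  [76, 43, 56, 56, 43, ∞, 59]
  [-∞, -∞, 68, 68, -∞, -∞, ∞]
D(6):
  [∞, 43, 56, 56, 43, 43, 59]
  [76, ∞, 83, 93, 55, 97, 78]
  [-∞, -∞, ∞, -∞, -∞, -∞, 39]
  [-∞, -∞, 83, ∞, -∞, -∞, 51]
  [76, 43, 56, 56, ∞, 95, 59]
  [76, 43, 56, 56, 43, ∞, 59]
  [-∞, -∞, 68, 68, -∞, -∞, ∞]
D(7):
  [∞, 43, 59, 59, 43, 43, 59]
  [76, ∞, 83, 93, 55, 97, 78]
  [-∞, -∞, ∞, 39, -∞, -∞, 39]
  [-∞, -∞, 83, ∞, -∞, -∞, 51]
  [76, 43, 59, 59, ∞, 95, 59]
  [76, 43, 59, 59, 43, ∞, 59]
  [-∞, -∞, 68, 68, -∞, -∞, ∞]
Answer: T*[7][1] = -∞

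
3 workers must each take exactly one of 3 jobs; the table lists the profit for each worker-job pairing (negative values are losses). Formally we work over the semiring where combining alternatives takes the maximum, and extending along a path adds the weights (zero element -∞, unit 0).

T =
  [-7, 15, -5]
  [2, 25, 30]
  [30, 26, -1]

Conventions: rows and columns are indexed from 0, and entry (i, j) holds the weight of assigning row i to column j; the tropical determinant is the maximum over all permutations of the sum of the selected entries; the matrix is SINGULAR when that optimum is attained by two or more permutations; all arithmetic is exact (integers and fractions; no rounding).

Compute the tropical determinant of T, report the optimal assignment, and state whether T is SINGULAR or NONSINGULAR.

σ = (0, 1, 2): (-7) + 25 + (-1) = 17
σ = (0, 2, 1): (-7) + 30 + 26 = 49
σ = (1, 0, 2): 15 + 2 + (-1) = 16
σ = (1, 2, 0): 15 + 30 + 30 = 75
σ = (2, 0, 1): (-5) + 2 + 26 = 23
σ = (2, 1, 0): (-5) + 25 + 30 = 50
Optimal value attained by: σ = (1, 2, 0).
Answer: det⊕(T) = 75; verdict: NONSINGULAR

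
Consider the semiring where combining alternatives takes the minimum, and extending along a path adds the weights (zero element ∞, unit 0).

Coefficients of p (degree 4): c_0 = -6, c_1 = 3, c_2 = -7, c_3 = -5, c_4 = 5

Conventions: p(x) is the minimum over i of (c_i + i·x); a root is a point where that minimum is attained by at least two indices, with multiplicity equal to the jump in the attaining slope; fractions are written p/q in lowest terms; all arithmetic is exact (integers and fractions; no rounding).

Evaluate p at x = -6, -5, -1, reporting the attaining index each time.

p(-6) = min(-6+0·(-6)=-6, 3+1·(-6)=-3, -7+2·(-6)=-19, -5+3·(-6)=-23, 5+4·(-6)=-19) = -23 (attained by i=3)
p(-5) = min(-6+0·(-5)=-6, 3+1·(-5)=-2, -7+2·(-5)=-17, -5+3·(-5)=-20, 5+4·(-5)=-15) = -20 (attained by i=3)
p(-1) = min(-6+0·(-1)=-6, 3+1·(-1)=2, -7+2·(-1)=-9, -5+3·(-1)=-8, 5+4·(-1)=1) = -9 (attained by i=2)
Answer: p(-6) = -23; p(-5) = -20; p(-1) = -9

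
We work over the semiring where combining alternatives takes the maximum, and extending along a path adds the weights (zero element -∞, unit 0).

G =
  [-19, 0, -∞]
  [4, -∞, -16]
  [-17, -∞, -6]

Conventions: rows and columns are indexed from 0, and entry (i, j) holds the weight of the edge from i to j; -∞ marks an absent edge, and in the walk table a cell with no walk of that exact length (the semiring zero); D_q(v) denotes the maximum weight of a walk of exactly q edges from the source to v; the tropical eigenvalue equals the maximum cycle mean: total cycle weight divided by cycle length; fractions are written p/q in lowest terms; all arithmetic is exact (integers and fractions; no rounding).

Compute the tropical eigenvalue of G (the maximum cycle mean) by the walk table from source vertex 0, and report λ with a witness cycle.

q=0: [0, -∞, -∞]
q=1: [-19, 0, -∞]
q=2: [4, -19, -16]
q=3: [-15, 4, -22]
Optimal cycle mean attained by: cycle 0->1->0, total 0 + 4, length 2.
Answer: λ = 2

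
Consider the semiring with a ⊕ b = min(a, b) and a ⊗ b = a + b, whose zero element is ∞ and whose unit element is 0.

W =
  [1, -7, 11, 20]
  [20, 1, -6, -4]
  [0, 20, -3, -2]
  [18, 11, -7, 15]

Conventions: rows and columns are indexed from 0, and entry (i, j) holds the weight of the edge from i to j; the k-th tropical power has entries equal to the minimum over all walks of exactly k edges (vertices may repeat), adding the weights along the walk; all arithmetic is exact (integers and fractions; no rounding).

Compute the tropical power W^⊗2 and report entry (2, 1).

W^⊗2:
  [2, -6, -13, -11]
  [-6, 2, -11, -8]
  [-3, -7, -9, -5]
  [-7, 11, -10, -9]
Key observation: the optimum is the walk 2->0->1, with weight 0 + (-7) = -7.
Optimal value attained by: walk 2->0->1.
Answer: (W^⊗2)[2][1] = -7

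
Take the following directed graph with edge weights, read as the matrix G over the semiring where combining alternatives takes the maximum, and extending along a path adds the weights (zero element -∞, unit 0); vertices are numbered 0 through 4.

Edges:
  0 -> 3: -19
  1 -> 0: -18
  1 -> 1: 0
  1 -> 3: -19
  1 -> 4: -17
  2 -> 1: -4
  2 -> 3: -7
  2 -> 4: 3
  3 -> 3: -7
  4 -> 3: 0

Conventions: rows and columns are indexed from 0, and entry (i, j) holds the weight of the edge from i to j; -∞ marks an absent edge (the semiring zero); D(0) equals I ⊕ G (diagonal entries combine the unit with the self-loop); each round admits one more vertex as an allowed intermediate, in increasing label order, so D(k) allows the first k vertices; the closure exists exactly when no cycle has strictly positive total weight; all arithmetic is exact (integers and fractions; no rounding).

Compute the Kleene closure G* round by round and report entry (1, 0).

D(0):
  [0, -∞, -∞, -19, -∞]
  [-18, 0, -∞, -19, -17]
  [-∞, -4, 0, -7, 3]
  [-∞, -∞, -∞, 0, -∞]
  [-∞, -∞, -∞, 0, 0]
D(1):
  [0, -∞, -∞, -19, -∞]
  [-18, 0, -∞, -19, -17]
  [-∞, -4, 0, -7, 3]
  [-∞, -∞, -∞, 0, -∞]
  [-∞, -∞, -∞, 0, 0]
D(2):
  [0, -∞, -∞, -19, -∞]
  [-18, 0, -∞, -19, -17]
  [-22, -4, 0, -7, 3]
  [-∞, -∞, -∞, 0, -∞]
  [-∞, -∞, -∞, 0, 0]
D(3):
  [0, -∞, -∞, -19, -∞]
  [-18, 0, -∞, -19, -17]
  [-22, -4, 0, -7, 3]
  [-∞, -∞, -∞, 0, -∞]
  [-∞, -∞, -∞, 0, 0]
D(4):
  [0, -∞, -∞, -19, -∞]
  [-18, 0, -∞, -19, -17]
  [-22, -4, 0, -7, 3]
  [-∞, -∞, -∞, 0, -∞]
  [-∞, -∞, -∞, 0, 0]
D(5):
  [0, -∞, -∞, -19, -∞]
  [-18, 0, -∞, -17, -17]
  [-22, -4, 0, 3, 3]
  [-∞, -∞, -∞, 0, -∞]
  [-∞, -∞, -∞, 0, 0]
Answer: G*[1][0] = -18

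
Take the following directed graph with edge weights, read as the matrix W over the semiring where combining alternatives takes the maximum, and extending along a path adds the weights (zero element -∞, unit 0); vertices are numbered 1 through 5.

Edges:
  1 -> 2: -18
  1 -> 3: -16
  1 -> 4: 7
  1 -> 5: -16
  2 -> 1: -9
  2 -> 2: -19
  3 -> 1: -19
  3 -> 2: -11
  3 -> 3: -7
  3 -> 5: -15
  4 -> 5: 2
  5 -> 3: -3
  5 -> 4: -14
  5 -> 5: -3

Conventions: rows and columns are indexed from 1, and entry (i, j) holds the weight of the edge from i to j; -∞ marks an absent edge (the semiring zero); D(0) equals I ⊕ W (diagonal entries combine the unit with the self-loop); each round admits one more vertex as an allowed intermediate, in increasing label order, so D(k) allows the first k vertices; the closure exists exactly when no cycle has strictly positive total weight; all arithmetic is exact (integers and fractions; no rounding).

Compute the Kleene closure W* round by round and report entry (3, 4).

D(0):
  [0, -18, -16, 7, -16]
  [-9, 0, -∞, -∞, -∞]
  [-19, -11, 0, -∞, -15]
  [-∞, -∞, -∞, 0, 2]
  [-∞, -∞, -3, -14, 0]
D(1):
  [0, -18, -16, 7, -16]
  [-9, 0, -25, -2, -25]
  [-19, -11, 0, -12, -15]
  [-∞, -∞, -∞, 0, 2]
  [-∞, -∞, -3, -14, 0]
D(2):
  [0, -18, -16, 7, -16]
  [-9, 0, -25, -2, -25]
  [-19, -11, 0, -12, -15]
  [-∞, -∞, -∞, 0, 2]
  [-∞, -∞, -3, -14, 0]
D(3):
  [0, -18, -16, 7, -16]
  [-9, 0, -25, -2, -25]
  [-19, -11, 0, -12, -15]
  [-∞, -∞, -∞, 0, 2]
  [-22, -14, -3, -14, 0]
D(4):
  [0, -18, -16, 7, 9]
  [-9, 0, -25, -2, 0]
  [-19, -11, 0, -12, -10]
  [-∞, -∞, -∞, 0, 2]
  [-22, -14, -3, -14, 0]
D(5):
  [0, -5, 6, 7, 9]
  [-9, 0, -3, -2, 0]
  [-19, -11, 0, -12, -10]
  [-20, -12, -1, 0, 2]
  [-22, -14, -3, -14, 0]
Answer: W*[3][4] = -12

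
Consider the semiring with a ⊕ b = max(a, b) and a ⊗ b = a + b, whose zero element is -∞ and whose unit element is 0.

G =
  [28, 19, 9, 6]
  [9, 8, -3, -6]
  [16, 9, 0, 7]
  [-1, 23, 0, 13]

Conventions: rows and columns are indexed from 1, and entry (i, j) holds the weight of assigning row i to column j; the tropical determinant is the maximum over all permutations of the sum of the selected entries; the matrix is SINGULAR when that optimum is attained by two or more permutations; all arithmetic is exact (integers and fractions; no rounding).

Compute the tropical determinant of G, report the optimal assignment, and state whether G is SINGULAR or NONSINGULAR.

σ = (1, 2, 3, 4): 28 + 8 + 0 + 13 = 49
σ = (1, 2, 4, 3): 28 + 8 + 7 + 0 = 43
σ = (1, 3, 2, 4): 28 + (-3) + 9 + 13 = 47
σ = (1, 3, 4, 2): 28 + (-3) + 7 + 23 = 55
σ = (1, 4, 2, 3): 28 + (-6) + 9 + 0 = 31
σ = (1, 4, 3, 2): 28 + (-6) + 0 + 23 = 45
σ = (2, 1, 3, 4): 19 + 9 + 0 + 13 = 41
σ = (2, 1, 4, 3): 19 + 9 + 7 + 0 = 35
σ = (2, 3, 1, 4): 19 + (-3) + 16 + 13 = 45
σ = (2, 3, 4, 1): 19 + (-3) + 7 + (-1) = 22
σ = (2, 4, 1, 3): 19 + (-6) + 16 + 0 = 29
σ = (2, 4, 3, 1): 19 + (-6) + 0 + (-1) = 12
σ = (3, 1, 2, 4): 9 + 9 + 9 + 13 = 40
σ = (3, 1, 4, 2): 9 + 9 + 7 + 23 = 48
σ = (3, 2, 1, 4): 9 + 8 + 16 + 13 = 46
σ = (3, 2, 4, 1): 9 + 8 + 7 + (-1) = 23
σ = (3, 4, 1, 2): 9 + (-6) + 16 + 23 = 42
σ = (3, 4, 2, 1): 9 + (-6) + 9 + (-1) = 11
σ = (4, 1, 2, 3): 6 + 9 + 9 + 0 = 24
σ = (4, 1, 3, 2): 6 + 9 + 0 + 23 = 38
σ = (4, 2, 1, 3): 6 + 8 + 16 + 0 = 30
σ = (4, 2, 3, 1): 6 + 8 + 0 + (-1) = 13
σ = (4, 3, 1, 2): 6 + (-3) + 16 + 23 = 42
σ = (4, 3, 2, 1): 6 + (-3) + 9 + (-1) = 11
Optimal value attained by: σ = (1, 3, 4, 2).
Answer: det⊕(G) = 55; verdict: NONSINGULAR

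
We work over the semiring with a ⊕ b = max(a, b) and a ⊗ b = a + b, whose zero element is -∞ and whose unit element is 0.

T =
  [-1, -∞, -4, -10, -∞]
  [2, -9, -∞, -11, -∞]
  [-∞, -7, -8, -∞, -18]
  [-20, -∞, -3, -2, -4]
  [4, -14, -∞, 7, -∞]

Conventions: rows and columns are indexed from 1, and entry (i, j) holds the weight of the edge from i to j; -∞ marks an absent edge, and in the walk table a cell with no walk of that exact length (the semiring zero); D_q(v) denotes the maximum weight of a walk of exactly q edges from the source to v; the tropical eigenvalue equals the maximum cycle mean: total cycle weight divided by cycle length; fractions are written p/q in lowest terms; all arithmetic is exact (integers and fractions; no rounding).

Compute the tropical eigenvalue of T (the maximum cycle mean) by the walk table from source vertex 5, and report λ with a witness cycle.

q=0: [-∞, -∞, -∞, -∞, 0]
q=1: [4, -14, -∞, 7, -∞]
q=2: [3, -23, 4, 5, 3]
q=3: [7, -3, 2, 10, 1]
q=4: [6, -5, 7, 8, 6]
q=5: [10, 0, 5, 13, 4]
Optimal cycle mean attained by: cycle 4->5->4, total (-4) + 7, length 2.
Answer: λ = 3/2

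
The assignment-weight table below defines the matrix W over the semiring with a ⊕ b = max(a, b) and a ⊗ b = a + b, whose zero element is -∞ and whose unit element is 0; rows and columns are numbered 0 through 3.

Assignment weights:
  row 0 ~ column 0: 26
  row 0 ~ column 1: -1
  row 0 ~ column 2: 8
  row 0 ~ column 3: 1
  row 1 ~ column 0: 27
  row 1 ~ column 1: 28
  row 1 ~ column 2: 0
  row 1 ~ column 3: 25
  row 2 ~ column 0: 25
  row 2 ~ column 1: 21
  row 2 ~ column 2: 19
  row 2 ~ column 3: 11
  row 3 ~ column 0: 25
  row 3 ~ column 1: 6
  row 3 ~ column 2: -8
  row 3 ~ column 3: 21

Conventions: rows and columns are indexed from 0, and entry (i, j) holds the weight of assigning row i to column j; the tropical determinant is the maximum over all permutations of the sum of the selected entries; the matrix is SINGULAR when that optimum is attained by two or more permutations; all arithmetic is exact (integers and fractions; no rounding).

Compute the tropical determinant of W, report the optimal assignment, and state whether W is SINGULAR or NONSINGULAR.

σ = (0, 1, 2, 3): 26 + 28 + 19 + 21 = 94
σ = (0, 1, 3, 2): 26 + 28 + 11 + (-8) = 57
σ = (0, 2, 1, 3): 26 + 0 + 21 + 21 = 68
σ = (0, 2, 3, 1): 26 + 0 + 11 + 6 = 43
σ = (0, 3, 1, 2): 26 + 25 + 21 + (-8) = 64
σ = (0, 3, 2, 1): 26 + 25 + 19 + 6 = 76
σ = (1, 0, 2, 3): (-1) + 27 + 19 + 21 = 66
σ = (1, 0, 3, 2): (-1) + 27 + 11 + (-8) = 29
σ = (1, 2, 0, 3): (-1) + 0 + 25 + 21 = 45
σ = (1, 2, 3, 0): (-1) + 0 + 11 + 25 = 35
σ = (1, 3, 0, 2): (-1) + 25 + 25 + (-8) = 41
σ = (1, 3, 2, 0): (-1) + 25 + 19 + 25 = 68
σ = (2, 0, 1, 3): 8 + 27 + 21 + 21 = 77
σ = (2, 0, 3, 1): 8 + 27 + 11 + 6 = 52
σ = (2, 1, 0, 3): 8 + 28 + 25 + 21 = 82
σ = (2, 1, 3, 0): 8 + 28 + 11 + 25 = 72
σ = (2, 3, 0, 1): 8 + 25 + 25 + 6 = 64
σ = (2, 3, 1, 0): 8 + 25 + 21 + 25 = 79
σ = (3, 0, 1, 2): 1 + 27 + 21 + (-8) = 41
σ = (3, 0, 2, 1): 1 + 27 + 19 + 6 = 53
σ = (3, 1, 0, 2): 1 + 28 + 25 + (-8) = 46
σ = (3, 1, 2, 0): 1 + 28 + 19 + 25 = 73
σ = (3, 2, 0, 1): 1 + 0 + 25 + 6 = 32
σ = (3, 2, 1, 0): 1 + 0 + 21 + 25 = 47
Optimal value attained by: σ = (0, 1, 2, 3).
Answer: det⊕(W) = 94; verdict: NONSINGULAR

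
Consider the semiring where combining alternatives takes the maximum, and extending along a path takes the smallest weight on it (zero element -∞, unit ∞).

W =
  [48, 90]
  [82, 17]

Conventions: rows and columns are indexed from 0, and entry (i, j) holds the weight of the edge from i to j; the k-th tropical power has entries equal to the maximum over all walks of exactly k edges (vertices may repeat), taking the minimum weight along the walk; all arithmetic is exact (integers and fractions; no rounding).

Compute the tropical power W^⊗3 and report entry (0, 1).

W^⊗2:
  [82, 48]
  [48, 82]
W^⊗3:
  [48, 82]
  [82, 48]
Key observation: the optimum is the walk 0->1->0->1, with weight 90 min 82 min 90 = 82.
Optimal value attained by: walk 0->1->0->1.
Answer: (W^⊗3)[0][1] = 82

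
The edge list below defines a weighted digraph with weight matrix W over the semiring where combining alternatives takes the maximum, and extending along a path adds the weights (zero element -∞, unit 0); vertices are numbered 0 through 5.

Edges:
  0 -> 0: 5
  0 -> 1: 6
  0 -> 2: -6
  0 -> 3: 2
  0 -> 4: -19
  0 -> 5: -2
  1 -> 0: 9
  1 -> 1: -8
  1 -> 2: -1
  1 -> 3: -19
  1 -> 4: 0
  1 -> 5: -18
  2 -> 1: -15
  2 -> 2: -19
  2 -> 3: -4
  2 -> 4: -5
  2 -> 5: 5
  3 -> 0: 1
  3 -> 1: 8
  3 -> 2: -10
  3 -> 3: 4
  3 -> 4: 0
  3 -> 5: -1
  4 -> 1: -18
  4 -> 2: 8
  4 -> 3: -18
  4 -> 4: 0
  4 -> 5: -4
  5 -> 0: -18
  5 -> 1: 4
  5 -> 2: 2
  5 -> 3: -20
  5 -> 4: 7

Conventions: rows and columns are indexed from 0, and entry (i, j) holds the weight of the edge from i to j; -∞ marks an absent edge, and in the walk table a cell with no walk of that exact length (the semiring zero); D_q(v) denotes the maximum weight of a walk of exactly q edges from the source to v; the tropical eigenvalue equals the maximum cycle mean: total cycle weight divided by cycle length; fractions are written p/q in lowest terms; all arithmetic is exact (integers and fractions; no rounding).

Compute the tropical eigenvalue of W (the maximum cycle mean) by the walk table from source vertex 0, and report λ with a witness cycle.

q=0: [0, -∞, -∞, -∞, -∞, -∞]
q=1: [5, 6, -6, 2, -19, -2]
q=2: [15, 11, 5, 7, 6, 3]
q=3: [20, 21, 14, 17, 11, 13]
q=4: [30, 26, 20, 22, 21, 19]
q=5: [35, 36, 29, 32, 26, 28]
q=6: [45, 41, 35, 37, 36, 34]
Optimal cycle mean attained by: cycle 0->1->0, total 6 + 9, length 2.
Answer: λ = 15/2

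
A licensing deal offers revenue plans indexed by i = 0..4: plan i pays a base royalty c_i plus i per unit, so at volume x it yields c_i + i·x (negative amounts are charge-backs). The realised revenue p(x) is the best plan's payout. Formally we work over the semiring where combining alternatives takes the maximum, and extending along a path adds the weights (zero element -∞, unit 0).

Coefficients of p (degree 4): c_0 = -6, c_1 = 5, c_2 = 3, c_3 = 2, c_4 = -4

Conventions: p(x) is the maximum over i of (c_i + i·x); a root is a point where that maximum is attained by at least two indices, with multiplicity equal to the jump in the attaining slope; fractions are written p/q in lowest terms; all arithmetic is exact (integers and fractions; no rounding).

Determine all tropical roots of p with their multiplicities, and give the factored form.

hull edge (i=0, c=-6) to (i=1, c=5): slope 11, span 1
hull edge (i=1, c=5) to (i=3, c=2): slope -3/2, span 2
hull edge (i=3, c=2) to (i=4, c=-4): slope -6, span 1
Factored form: p(x) = -4 ⊗ (x ⊕ (-11)) ⊗ (x ⊕ 3/2) ⊗ (x ⊕ 3/2) ⊗ (x ⊕ 6)
Answer: roots = -11 (mult 1), 3/2 (mult 2), 6 (mult 1)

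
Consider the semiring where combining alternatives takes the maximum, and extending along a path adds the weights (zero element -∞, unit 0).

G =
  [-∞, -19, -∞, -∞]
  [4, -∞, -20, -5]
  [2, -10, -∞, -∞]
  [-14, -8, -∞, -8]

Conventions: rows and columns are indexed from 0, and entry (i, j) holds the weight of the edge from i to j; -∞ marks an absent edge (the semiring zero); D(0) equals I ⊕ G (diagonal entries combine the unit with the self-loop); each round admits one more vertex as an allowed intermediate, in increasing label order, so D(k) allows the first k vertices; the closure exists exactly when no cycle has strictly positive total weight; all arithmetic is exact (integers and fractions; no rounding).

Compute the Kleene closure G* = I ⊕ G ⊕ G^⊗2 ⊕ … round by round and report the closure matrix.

D(0):
  [0, -19, -∞, -∞]
  [4, 0, -20, -5]
  [2, -10, 0, -∞]
  [-14, -8, -∞, 0]
D(1):
  [0, -19, -∞, -∞]
  [4, 0, -20, -5]
  [2, -10, 0, -∞]
  [-14, -8, -∞, 0]
D(2):
  [0, -19, -39, -24]
  [4, 0, -20, -5]
  [2, -10, 0, -15]
  [-4, -8, -28, 0]
D(3):
  [0, -19, -39, -24]
  [4, 0, -20, -5]
  [2, -10, 0, -15]
  [-4, -8, -28, 0]
D(4):
  [0, -19, -39, -24]
  [4, 0, -20, -5]
  [2, -10, 0, -15]
  [-4, -8, -28, 0]
Answer: G* = [[0, -19, -39, -24], [4, 0, -20, -5], [2, -10, 0, -15], [-4, -8, -28, 0]]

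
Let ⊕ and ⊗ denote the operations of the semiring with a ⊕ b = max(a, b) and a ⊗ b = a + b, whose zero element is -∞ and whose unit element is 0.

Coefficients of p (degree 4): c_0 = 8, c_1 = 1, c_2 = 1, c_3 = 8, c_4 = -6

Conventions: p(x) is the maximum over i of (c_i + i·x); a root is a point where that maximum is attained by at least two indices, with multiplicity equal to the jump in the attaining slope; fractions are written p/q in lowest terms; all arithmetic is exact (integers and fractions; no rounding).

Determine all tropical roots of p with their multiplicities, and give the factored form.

hull edge (i=0, c=8) to (i=3, c=8): slope 0, span 3
hull edge (i=3, c=8) to (i=4, c=-6): slope -14, span 1
Factored form: p(x) = -6 ⊗ (x ⊕ 0) ⊗ (x ⊕ 0) ⊗ (x ⊕ 0) ⊗ (x ⊕ 14)
Answer: roots = 0 (mult 3), 14 (mult 1)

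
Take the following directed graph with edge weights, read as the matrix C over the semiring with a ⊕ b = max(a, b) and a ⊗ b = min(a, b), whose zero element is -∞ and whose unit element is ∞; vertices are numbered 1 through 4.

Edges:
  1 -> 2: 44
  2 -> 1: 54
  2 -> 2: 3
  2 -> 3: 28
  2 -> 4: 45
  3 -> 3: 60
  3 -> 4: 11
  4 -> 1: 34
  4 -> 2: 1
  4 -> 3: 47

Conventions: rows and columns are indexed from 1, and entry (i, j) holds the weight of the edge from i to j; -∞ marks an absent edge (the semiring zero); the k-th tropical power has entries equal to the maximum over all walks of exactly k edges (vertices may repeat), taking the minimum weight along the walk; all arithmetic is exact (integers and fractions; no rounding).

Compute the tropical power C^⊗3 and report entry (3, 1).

C^⊗2:
  [44, 3, 28, 44]
  [34, 44, 45, 11]
  [11, 1, 60, 11]
  [1, 34, 47, 11]
C^⊗3:
  [34, 44, 44, 11]
  [44, 34, 45, 44]
  [11, 11, 60, 11]
  [34, 3, 47, 34]
Key observation: the optimum is the walk 3->3->4->1, with weight 60 min 11 min 34 = 11.
Optimal value attained by: walk 3->3->4->1.
Answer: (C^⊗3)[3][1] = 11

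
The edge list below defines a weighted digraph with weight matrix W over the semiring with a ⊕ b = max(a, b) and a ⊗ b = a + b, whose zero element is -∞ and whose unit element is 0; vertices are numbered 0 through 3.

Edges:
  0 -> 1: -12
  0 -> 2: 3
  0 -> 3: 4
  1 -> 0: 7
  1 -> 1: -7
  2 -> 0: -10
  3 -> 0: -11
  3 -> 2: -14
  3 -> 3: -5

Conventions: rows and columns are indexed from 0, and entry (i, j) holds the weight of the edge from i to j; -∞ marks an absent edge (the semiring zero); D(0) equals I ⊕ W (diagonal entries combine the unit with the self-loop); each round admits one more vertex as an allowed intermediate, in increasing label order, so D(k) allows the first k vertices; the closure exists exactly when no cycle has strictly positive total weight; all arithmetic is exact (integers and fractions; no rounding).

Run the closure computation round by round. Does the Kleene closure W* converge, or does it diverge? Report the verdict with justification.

D(0):
  [0, -12, 3, 4]
  [7, 0, -∞, -∞]
  [-10, -∞, 0, -∞]
  [-11, -∞, -14, 0]
D(1):
  [0, -12, 3, 4]
  [7, 0, 10, 11]
  [-10, -22, 0, -6]
  [-11, -23, -8, 0]
D(2):
  [0, -12, 3, 4]
  [7, 0, 10, 11]
  [-10, -22, 0, -6]
  [-11, -23, -8, 0]
D(3):
  [0, -12, 3, 4]
  [7, 0, 10, 11]
  [-10, -22, 0, -6]
  [-11, -23, -8, 0]
D(4):
  [0, -12, 3, 4]
  [7, 0, 10, 11]
  [-10, -22, 0, -6]
  [-11, -23, -8, 0]
Key observation: every diagonal entry stays at the unit through all rounds, so no improving cycle exists.
Answer: CONVERGES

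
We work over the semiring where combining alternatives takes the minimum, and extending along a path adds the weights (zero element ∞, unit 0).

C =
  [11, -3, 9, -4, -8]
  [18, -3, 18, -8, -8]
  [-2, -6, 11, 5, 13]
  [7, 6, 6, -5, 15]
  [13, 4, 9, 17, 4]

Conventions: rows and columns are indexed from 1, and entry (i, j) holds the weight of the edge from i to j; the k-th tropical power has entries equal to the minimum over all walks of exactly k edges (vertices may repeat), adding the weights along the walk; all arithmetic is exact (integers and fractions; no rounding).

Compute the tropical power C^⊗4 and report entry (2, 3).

C^⊗2:
  [3, -6, 1, -11, -11]
  [-1, -6, -2, -13, -11]
  [9, -9, 7, -14, -14]
  [2, 0, 1, -10, -2]
  [7, 1, 13, -4, -4]
C^⊗3:
  [-4, -9, -5, -16, -14]
  [-6, -9, -7, -18, -14]
  [-7, -12, -8, -19, -17]
  [-3, -5, -4, -15, -8]
  [3, -2, 2, -9, -7]
C^⊗4:
  [-9, -12, -10, -21, -17]
  [-11, -13, -12, -23, -17]
  [-12, -15, -13, -24, -20]
  [-8, -10, -9, -20, -13]
  [-2, -5, -3, -14, -10]
Key observation: the optimum is the walk 2->4->4->4->3, with weight (-8) + (-5) + (-5) + 6 = -12.
Optimal value attained by: walk 2->4->4->4->3.
Answer: (C^⊗4)[2][3] = -12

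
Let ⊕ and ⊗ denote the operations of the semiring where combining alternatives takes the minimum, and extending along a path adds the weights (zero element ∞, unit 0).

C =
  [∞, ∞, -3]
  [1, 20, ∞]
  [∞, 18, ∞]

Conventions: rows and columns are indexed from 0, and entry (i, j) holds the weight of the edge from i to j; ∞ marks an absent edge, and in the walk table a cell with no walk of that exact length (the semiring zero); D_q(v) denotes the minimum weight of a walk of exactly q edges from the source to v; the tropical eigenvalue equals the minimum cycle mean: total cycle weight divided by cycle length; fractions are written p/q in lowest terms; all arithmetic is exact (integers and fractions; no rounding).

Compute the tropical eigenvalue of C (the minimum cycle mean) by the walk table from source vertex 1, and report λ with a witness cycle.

q=0: [∞, 0, ∞]
q=1: [1, 20, ∞]
q=2: [21, 40, -2]
q=3: [41, 16, 18]
Optimal cycle mean attained by: cycle 0->2->1->0, total (-3) + 18 + 1, length 3.
Answer: λ = 16/3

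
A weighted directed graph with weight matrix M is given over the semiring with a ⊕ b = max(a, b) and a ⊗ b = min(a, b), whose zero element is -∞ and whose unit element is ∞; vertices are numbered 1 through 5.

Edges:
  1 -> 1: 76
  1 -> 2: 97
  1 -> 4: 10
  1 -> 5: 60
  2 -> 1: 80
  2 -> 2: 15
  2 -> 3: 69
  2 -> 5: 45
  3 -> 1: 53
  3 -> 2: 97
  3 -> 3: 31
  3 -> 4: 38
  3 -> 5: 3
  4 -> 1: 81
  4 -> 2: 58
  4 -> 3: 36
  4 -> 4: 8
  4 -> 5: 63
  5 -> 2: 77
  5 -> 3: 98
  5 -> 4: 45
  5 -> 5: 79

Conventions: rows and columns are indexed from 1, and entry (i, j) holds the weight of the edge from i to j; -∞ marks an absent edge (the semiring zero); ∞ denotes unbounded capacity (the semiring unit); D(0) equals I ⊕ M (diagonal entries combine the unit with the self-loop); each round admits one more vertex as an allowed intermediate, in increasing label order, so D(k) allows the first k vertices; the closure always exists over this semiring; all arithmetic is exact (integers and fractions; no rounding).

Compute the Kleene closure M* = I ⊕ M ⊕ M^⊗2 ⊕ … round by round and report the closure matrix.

D(0):
  [∞, 97, -∞, 10, 60]
  [80, ∞, 69, -∞, 45]
  [53, 97, ∞, 38, 3]
  [81, 58, 36, ∞, 63]
  [-∞, 77, 98, 45, ∞]
D(1):
  [∞, 97, -∞, 10, 60]
  [80, ∞, 69, 10, 60]
  [53, 97, ∞, 38, 53]
  [81, 81, 36, ∞, 63]
  [-∞, 77, 98, 45, ∞]
D(2):
  [∞, 97, 69, 10, 60]
  [80, ∞, 69, 10, 60]
  [80, 97, ∞, 38, 60]
  [81, 81, 69, ∞, 63]
  [77, 77, 98, 45, ∞]
D(3):
  [∞, 97, 69, 38, 60]
  [80, ∞, 69, 38, 60]
  [80, 97, ∞, 38, 60]
  [81, 81, 69, ∞, 63]
  [80, 97, 98, 45, ∞]
D(4):
  [∞, 97, 69, 38, 60]
  [80, ∞, 69, 38, 60]
  [80, 97, ∞, 38, 60]
  [81, 81, 69, ∞, 63]
  [80, 97, 98, 45, ∞]
D(5):
  [∞, 97, 69, 45, 60]
  [80, ∞, 69, 45, 60]
  [80, 97, ∞, 45, 60]
  [81, 81, 69, ∞, 63]
  [80, 97, 98, 45, ∞]
Answer: M* = [[∞, 97, 69, 45, 60], [80, ∞, 69, 45, 60], [80, 97, ∞, 45, 60], [81, 81, 69, ∞, 63], [80, 97, 98, 45, ∞]]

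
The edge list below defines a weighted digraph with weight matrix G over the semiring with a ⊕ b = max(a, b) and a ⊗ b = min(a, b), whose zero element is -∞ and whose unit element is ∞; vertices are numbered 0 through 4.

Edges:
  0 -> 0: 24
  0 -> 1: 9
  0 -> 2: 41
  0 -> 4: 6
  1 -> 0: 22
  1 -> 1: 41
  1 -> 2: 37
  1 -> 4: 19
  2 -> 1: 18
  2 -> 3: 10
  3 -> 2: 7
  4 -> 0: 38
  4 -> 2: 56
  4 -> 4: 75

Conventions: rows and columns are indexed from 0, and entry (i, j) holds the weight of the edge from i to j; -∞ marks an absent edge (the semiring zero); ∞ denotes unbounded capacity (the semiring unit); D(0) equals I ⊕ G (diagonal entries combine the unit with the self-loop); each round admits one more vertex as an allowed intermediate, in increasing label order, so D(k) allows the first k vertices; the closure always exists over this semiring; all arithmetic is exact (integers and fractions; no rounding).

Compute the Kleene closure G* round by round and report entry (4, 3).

D(0):
  [∞, 9, 41, -∞, 6]
  [22, ∞, 37, -∞, 19]
  [-∞, 18, ∞, 10, -∞]
  [-∞, -∞, 7, ∞, -∞]
  [38, -∞, 56, -∞, ∞]
D(1):
  [∞, 9, 41, -∞, 6]
  [22, ∞, 37, -∞, 19]
  [-∞, 18, ∞, 10, -∞]
  [-∞, -∞, 7, ∞, -∞]
  [38, 9, 56, -∞, ∞]
D(2):
  [∞, 9, 41, -∞, 9]
  [22, ∞, 37, -∞, 19]
  [18, 18, ∞, 10, 18]
  [-∞, -∞, 7, ∞, -∞]
  [38, 9, 56, -∞, ∞]
D(3):
  [∞, 18, 41, 10, 18]
  [22, ∞, 37, 10, 19]
  [18, 18, ∞, 10, 18]
  [7, 7, 7, ∞, 7]
  [38, 18, 56, 10, ∞]
D(4):
  [∞, 18, 41, 10, 18]
  [22, ∞, 37, 10, 19]
  [18, 18, ∞, 10, 18]
  [7, 7, 7, ∞, 7]
  [38, 18, 56, 10, ∞]
D(5):
  [∞, 18, 41, 10, 18]
  [22, ∞, 37, 10, 19]
  [18, 18, ∞, 10, 18]
  [7, 7, 7, ∞, 7]
  [38, 18, 56, 10, ∞]
Answer: G*[4][3] = 10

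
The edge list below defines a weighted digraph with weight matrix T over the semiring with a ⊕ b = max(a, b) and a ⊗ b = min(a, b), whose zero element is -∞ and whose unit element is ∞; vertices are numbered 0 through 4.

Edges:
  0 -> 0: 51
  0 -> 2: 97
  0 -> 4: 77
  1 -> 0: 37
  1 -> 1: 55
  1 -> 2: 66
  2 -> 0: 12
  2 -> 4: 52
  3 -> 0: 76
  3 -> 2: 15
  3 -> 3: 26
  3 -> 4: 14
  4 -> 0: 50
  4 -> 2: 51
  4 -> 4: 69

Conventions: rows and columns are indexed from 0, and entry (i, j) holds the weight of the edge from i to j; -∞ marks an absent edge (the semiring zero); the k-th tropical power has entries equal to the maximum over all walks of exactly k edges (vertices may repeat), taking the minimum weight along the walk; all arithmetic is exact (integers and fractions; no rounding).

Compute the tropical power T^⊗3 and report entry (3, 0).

T^⊗2:
  [51, -∞, 51, -∞, 69]
  [37, 55, 55, -∞, 52]
  [50, -∞, 51, -∞, 52]
  [51, -∞, 76, 26, 76]
  [50, -∞, 51, -∞, 69]
T^⊗3:
  [51, -∞, 51, -∞, 69]
  [50, 55, 55, -∞, 52]
  [50, -∞, 51, -∞, 52]
  [51, -∞, 51, 26, 69]
  [50, -∞, 51, -∞, 69]
Key observation: the optimum is the walk 3->0->0->0, with weight 76 min 51 min 51 = 51.
Optimal value attained by: walk 3->0->0->0.
Answer: (T^⊗3)[3][0] = 51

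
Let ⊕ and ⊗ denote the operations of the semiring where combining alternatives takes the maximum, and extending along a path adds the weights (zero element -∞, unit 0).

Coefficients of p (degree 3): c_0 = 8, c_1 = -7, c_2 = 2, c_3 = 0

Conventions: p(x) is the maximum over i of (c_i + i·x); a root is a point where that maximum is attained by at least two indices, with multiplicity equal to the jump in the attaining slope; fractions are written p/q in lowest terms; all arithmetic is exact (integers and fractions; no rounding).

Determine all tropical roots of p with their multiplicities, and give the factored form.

hull edge (i=0, c=8) to (i=3, c=0): slope -8/3, span 3
Factored form: p(x) = 0 ⊗ (x ⊕ 8/3) ⊗ (x ⊕ 8/3) ⊗ (x ⊕ 8/3)
Answer: roots = 8/3 (mult 3)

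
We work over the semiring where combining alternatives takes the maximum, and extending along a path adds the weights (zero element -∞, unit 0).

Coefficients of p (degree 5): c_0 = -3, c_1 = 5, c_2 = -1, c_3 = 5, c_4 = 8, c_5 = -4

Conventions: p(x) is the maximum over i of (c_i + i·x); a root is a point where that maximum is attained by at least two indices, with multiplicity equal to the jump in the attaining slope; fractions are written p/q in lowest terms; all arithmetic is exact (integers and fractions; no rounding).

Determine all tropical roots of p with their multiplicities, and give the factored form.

hull edge (i=0, c=-3) to (i=1, c=5): slope 8, span 1
hull edge (i=1, c=5) to (i=4, c=8): slope 1, span 3
hull edge (i=4, c=8) to (i=5, c=-4): slope -12, span 1
Factored form: p(x) = -4 ⊗ (x ⊕ (-8)) ⊗ (x ⊕ (-1)) ⊗ (x ⊕ (-1)) ⊗ (x ⊕ (-1)) ⊗ (x ⊕ 12)
Answer: roots = -8 (mult 1), -1 (mult 3), 12 (mult 1)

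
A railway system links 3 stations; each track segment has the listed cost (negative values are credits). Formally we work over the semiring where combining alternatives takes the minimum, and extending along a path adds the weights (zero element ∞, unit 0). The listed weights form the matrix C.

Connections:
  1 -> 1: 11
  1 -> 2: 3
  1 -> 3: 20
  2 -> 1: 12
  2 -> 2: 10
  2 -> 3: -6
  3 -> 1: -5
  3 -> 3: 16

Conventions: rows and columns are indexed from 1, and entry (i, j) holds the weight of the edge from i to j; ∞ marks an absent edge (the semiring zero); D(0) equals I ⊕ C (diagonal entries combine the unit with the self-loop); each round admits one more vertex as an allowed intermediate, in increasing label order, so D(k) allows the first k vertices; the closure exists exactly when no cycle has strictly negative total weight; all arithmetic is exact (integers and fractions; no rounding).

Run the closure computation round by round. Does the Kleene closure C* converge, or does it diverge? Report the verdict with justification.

D(0):
  [0, 3, 20]
  [12, 0, -6]
  [-5, ∞, 0]
D(1):
  [0, 3, 20]
  [12, 0, -6]
  [-5, -2, 0]
Detection: at round 2, diagonal entry (3, 3) turns strictly negative.
Key observation: the cycle 3->1->2->3 has total weight (-5) + 3 + (-6), which is strictly negative.
Answer: DIVERGES — negative cycle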